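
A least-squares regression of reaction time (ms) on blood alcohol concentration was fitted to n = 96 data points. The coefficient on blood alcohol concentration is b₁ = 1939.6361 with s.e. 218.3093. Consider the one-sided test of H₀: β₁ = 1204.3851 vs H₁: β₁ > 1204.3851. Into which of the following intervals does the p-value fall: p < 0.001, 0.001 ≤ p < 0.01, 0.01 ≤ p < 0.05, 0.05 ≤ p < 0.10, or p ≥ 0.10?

p < 0.001

t = (1939.6361 − 1204.3851) / 218.3093 = 3.368.
df = n − 2 = 96 − 2 = 94.
One-sided p = P(T_{94} > t) ≈ 0.0005.
So p < 0.001.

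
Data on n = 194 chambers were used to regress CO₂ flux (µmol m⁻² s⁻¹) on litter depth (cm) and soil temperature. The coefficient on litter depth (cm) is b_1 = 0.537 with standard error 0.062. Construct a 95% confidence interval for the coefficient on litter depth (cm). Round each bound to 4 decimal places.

df = n − k − 1 = 194 − 2 − 1 = 191.
t* = t_{0.025, 191} = 1.972462.
Margin = t* × SE = 1.972462 × 0.062 = 0.122293.
CI: 0.537 ± 0.122293 → (0.4147, 0.6593).
With 95% confidence, each one-unit increase in litter depth (cm) is associated with a change of between 0.4147 and 0.6593 µmol m⁻² s⁻¹ in CO₂ flux, holding the other predictors fixed.

(0.4147, 0.6593)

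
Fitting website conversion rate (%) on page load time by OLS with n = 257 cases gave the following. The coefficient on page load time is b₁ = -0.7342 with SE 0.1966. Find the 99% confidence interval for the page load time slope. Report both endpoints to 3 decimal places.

df = n − 2 = 257 − 2 = 255.
t* = t_{0.005, 255} = 2.595246.
Margin = t* × SE = 2.595246 × 0.1966 = 0.51023.
CI: -0.7342 ± 0.51023 → (-1.244, -0.224).
With 99% confidence, each one-unit increase in page load time is associated with a change of between -1.244 and -0.224 % in website conversion rate.

(-1.244, -0.224)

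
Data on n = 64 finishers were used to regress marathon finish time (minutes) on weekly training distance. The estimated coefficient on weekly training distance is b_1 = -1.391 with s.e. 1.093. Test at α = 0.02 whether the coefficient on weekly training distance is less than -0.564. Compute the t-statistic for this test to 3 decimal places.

t = -0.757

H₀: β₁ = -0.564 vs H₁: β₁ < -0.564.
t = (b_1 − β₁⁰)/SE = (-1.391 − (-0.564)) / 1.093 = -0.757.
df = n − 2 = 64 − 2 = 62.
One-sided p ≈ 0.2261, which is ≥ 0.02, so fail to reject H₀.
The data do not give significant evidence that the true slope on weekly training distance is below -0.564 minutes per unit.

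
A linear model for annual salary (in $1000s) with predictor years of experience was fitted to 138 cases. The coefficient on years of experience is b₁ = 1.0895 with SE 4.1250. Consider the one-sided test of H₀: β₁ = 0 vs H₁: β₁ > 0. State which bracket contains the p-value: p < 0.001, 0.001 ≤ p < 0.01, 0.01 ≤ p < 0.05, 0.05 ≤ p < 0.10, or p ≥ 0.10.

p ≥ 0.10

t = 1.0895 / 4.1250 = 0.264.
df = n − 2 = 138 − 2 = 136.
One-sided p = P(T_{136} > t) ≈ 0.3960.
So p ≥ 0.10.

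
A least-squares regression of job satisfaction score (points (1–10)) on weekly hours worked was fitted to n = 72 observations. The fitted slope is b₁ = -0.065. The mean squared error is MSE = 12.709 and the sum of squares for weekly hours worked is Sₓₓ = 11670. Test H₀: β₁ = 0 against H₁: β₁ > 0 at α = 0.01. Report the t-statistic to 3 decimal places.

SE(b₁) = √(MSE/Sₓₓ) = √(12.709/11670) = 0.0330005.
t = -0.065 / 0.0330005 = -1.970.
df = n − 2 = 70.
One-sided p ≈ 0.9736, which is ≥ 0.01, so fail to reject H₀.
The data do not give significant evidence that the true slope on weekly hours worked is positive.

t = -1.970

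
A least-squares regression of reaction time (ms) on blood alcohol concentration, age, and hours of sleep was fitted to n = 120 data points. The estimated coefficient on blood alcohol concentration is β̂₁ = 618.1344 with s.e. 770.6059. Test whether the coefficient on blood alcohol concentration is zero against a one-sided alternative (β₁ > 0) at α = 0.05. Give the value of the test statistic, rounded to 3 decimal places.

H₀: β₁ = 0 vs H₁: β₁ > 0.
t = (β̂₁ − β₁⁰)/SE = 618.1344 / 770.6059 = 0.802.
df = n − k − 1 = 120 − 3 − 1 = 116.
One-sided p ≈ 0.2121, which is ≥ 0.05, so fail to reject H₀.
The data do not give significant evidence that the true slope on blood alcohol concentration is positive, holding the other predictors fixed.

t = 0.802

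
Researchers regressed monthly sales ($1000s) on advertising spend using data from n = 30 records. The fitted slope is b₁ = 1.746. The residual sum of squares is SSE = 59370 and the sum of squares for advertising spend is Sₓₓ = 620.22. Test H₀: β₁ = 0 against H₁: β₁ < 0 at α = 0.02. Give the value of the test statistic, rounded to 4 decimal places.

MSE = SSE/(n − 2) = 59370/28 = 2120.36.
SE(b₁) = √(MSE/Sₓₓ) = √(2120.36/620.22) = 1.84898.
t = 1.746 / 1.84898 = 0.9443.
df = n − 2 = 28.
One-sided p ≈ 0.8235, which is ≥ 0.02, so fail to reject H₀.
The data do not give significant evidence that the true slope on advertising spend is negative.

t = 0.9443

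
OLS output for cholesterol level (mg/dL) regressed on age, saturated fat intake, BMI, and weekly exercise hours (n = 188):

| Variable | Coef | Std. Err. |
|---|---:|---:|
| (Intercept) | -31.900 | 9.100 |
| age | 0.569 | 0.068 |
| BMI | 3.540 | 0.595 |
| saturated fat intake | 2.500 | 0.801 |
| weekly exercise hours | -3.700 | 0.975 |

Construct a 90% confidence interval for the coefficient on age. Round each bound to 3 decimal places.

Read off: b = 0.569, SE = 0.068 for age.
df = n − k − 1 = 188 − 4 − 1 = 183.
t* = t_{0.05, 183} = 1.653223.
Margin = t* × SE = 1.653223 × 0.068 = 0.11242.
CI: 0.569 ± 0.11242 → (0.457, 0.681).

(0.457, 0.681)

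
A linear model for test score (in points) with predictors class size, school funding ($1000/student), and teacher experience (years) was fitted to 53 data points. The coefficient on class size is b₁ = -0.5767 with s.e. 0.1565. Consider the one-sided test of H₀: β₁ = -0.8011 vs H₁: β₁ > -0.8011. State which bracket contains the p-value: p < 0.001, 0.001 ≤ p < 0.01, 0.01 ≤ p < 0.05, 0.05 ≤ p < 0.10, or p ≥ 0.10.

t = (-0.5767 − (-0.8011)) / 0.1565 = 1.434.
df = n − k − 1 = 53 − 3 − 1 = 49.
One-sided p = P(T_{49} > t) ≈ 0.0790.
So 0.05 ≤ p < 0.10.

0.05 ≤ p < 0.10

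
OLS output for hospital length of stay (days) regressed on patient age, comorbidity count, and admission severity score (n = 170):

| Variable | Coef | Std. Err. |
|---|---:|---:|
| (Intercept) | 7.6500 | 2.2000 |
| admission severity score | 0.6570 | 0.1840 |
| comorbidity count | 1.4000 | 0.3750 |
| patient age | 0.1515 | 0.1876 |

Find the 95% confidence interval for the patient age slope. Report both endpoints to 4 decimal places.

Read off: b = 0.1515, SE = 0.1876 for patient age.
df = n − k − 1 = 170 − 3 − 1 = 166.
t* = t_{0.025, 166} = 1.974358.
Margin = t* × SE = 1.974358 × 0.1876 = 0.370390.
CI: 0.1515 ± 0.370390 → (-0.2189, 0.5219).

(-0.2189, 0.5219)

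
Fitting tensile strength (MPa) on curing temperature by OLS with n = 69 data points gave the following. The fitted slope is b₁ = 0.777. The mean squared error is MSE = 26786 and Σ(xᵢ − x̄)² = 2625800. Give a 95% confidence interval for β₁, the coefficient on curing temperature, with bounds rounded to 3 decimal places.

(0.575, 0.979)

SE(b₁) = √(MSE/Sₓₓ) = √(26786/2625800) = 0.101.
df = n − 2 = 67.
t* = t_{0.025, 67} = 1.996008.
Margin = t* × SE = 1.996008 × 0.101 = 0.20160.
CI: 0.777 ± 0.20160 → (0.575, 0.979).
With 95% confidence, each one-unit increase in curing temperature is associated with a change of between 0.575 and 0.979 MPa in tensile strength.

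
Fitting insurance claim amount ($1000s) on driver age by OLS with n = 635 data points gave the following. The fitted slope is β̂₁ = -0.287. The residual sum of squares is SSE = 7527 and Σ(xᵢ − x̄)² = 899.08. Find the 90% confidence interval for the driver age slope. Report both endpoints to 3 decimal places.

MSE = SSE/(n − 2) = 7527/633 = 11.891.
SE(β̂₁) = √(MSE/Sₓₓ) = √(11.891/899.08) = 0.115003.
df = n − 2 = 633.
t* = t_{0.05, 633} = 1.647264.
Margin = t* × SE = 1.647264 × 0.115003 = 0.18944.
CI: -0.287 ± 0.18944 → (-0.476, -0.098).
With 90% confidence, each one-unit increase in driver age is associated with a change of between -0.476 and -0.098 $1000s in insurance claim amount.

(-0.476, -0.098)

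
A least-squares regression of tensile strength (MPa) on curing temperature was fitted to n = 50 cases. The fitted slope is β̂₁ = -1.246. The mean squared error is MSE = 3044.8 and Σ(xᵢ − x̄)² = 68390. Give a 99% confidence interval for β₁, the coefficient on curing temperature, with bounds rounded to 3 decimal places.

SE(β̂₁) = √(MSE/Sₓₓ) = √(3044.8/68390) = 0.211.
df = n − 2 = 48.
t* = t_{0.005, 48} = 2.682204.
Margin = t* × SE = 2.682204 × 0.211 = 0.56595.
CI: -1.246 ± 0.56595 → (-1.812, -0.680).
With 99% confidence, each one-unit increase in curing temperature is associated with a change of between -1.812 and -0.680 MPa in tensile strength.

(-1.812, -0.680)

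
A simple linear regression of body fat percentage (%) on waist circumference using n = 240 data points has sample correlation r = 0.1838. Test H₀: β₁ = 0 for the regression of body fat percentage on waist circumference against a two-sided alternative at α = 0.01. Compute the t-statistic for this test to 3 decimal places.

t = 2.885

t = r·√(n − 2)/√(1 − r²) = 0.1838·√238/√0.966218 = 2.885.
df = n − 2 = 238.
Two-sided p ≈ 0.0043, which is < 0.01, so reject H₀.
There is evidence of a linear association between waist circumference and body fat percentage.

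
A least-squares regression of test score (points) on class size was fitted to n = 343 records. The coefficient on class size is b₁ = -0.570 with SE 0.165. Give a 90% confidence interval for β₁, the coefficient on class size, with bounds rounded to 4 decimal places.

df = n − 2 = 343 − 2 = 341.
t* = t_{0.05, 341} = 1.649334.
Margin = t* × SE = 1.649334 × 0.165 = 0.272140.
CI: -0.570 ± 0.272140 → (-0.8421, -0.2979).
With 90% confidence, each one-unit increase in class size is associated with a change of between -0.8421 and -0.2979 points in test score.

(-0.8421, -0.2979)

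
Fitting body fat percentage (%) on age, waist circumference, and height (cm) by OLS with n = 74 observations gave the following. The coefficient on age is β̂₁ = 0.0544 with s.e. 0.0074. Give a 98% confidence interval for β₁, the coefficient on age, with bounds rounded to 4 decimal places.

df = n − k − 1 = 74 − 3 − 1 = 70.
t* = t_{0.01, 70} = 2.380807.
Margin = t* × SE = 2.380807 × 0.0074 = 0.017618.
CI: 0.0544 ± 0.017618 → (0.0368, 0.0720).
With 98% confidence, each one-unit increase in age is associated with a change of between 0.0368 and 0.0720 % in body fat percentage, holding the other predictors fixed.

(0.0368, 0.0720)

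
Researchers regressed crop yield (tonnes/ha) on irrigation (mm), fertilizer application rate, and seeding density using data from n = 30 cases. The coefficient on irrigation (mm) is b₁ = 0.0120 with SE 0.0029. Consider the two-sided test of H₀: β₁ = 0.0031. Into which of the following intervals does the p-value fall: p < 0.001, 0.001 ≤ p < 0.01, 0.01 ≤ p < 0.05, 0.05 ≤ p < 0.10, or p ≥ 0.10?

0.001 ≤ p < 0.01

t = (0.0120 − 0.0031) / 0.0029 = 3.069.
df = n − k − 1 = 30 − 3 − 1 = 26.
Two-sided p = 2·P(T_{26} > |t|) ≈ 0.0050.
So 0.001 ≤ p < 0.01.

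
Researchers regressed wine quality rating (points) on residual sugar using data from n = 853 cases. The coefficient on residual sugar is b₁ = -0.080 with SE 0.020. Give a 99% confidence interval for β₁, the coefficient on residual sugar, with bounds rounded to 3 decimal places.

df = n − 2 = 853 − 2 = 851.
t* = t_{0.005, 851} = 2.581619.
Margin = t* × SE = 2.581619 × 0.020 = 0.05163.
CI: -0.080 ± 0.05163 → (-0.132, -0.028).
With 99% confidence, each one-unit increase in residual sugar is associated with a change of between -0.132 and -0.028 points in wine quality rating.

(-0.132, -0.028)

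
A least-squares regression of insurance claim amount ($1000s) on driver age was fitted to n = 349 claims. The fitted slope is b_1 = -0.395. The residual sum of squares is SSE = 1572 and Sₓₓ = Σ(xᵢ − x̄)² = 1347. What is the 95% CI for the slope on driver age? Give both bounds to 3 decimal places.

MSE = SSE/(n − 2) = 1572/347 = 4.53026.
SE(b_1) = √(MSE/Sₓₓ) = √(4.53026/1347) = 0.0579933.
df = n − 2 = 347.
t* = t_{0.025, 347} = 1.966824.
Margin = t* × SE = 1.966824 × 0.0579933 = 0.11406.
CI: -0.395 ± 0.11406 → (-0.509, -0.281).
With 95% confidence, each one-unit increase in driver age is associated with a change of between -0.509 and -0.281 $1000s in insurance claim amount.

(-0.509, -0.281)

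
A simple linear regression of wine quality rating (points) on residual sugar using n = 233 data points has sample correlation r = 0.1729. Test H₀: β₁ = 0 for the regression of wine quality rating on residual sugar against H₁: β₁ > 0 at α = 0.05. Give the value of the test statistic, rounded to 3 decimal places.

t = 2.668

t = r·√(n − 2)/√(1 − r²) = 0.1729·√231/√0.970106 = 2.668.
df = n − 2 = 231.
One-sided p ≈ 0.0041, which is < 0.05, so reject H₀.
There is evidence of a linear association between residual sugar and wine quality rating.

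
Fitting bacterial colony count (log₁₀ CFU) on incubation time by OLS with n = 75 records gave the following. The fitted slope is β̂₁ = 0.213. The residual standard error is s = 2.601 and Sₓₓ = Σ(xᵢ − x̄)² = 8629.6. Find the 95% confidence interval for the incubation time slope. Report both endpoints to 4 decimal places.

(0.1572, 0.2688)

SE(β̂₁) = s/√Sₓₓ = 2.601/√8629.6 = 0.0279992.
df = n − 2 = 73.
t* = t_{0.025, 73} = 1.992997.
Margin = t* × SE = 1.992997 × 0.0279992 = 0.055802.
CI: 0.213 ± 0.055802 → (0.1572, 0.2688).
With 95% confidence, each one-unit increase in incubation time is associated with a change of between 0.1572 and 0.2688 log₁₀ CFU in bacterial colony count.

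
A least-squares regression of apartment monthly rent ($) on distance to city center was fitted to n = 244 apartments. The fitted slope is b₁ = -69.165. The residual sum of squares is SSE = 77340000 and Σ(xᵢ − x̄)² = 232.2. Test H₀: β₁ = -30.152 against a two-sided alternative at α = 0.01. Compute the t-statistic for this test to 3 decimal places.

MSE = SSE/(n − 2) = 77340000/242 = 319587.
SE(b₁) = √(MSE/Sₓₓ) = √(319587/232.2) = 37.0991.
t = (-69.165 − (-30.152)) / 37.0991 = -1.052.
df = n − 2 = 242.
Two-sided p ≈ 0.2940, which is ≥ 0.01, so fail to reject H₀.
The data are consistent with a true slope of -30.152 $ per unit of distance to city center.

t = -1.052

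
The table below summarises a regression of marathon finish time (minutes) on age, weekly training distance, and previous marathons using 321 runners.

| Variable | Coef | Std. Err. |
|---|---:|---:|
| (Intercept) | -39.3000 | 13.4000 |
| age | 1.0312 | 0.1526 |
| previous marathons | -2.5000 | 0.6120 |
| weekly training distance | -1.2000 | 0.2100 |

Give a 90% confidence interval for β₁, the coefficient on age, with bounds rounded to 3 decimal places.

Read off: b = 1.0312, SE = 0.1526 for age.
df = n − k − 1 = 321 − 3 − 1 = 317.
t* = t_{0.05, 317} = 1.649675.
Margin = t* × SE = 1.649675 × 0.1526 = 0.25174.
CI: 1.0312 ± 0.25174 → (0.779, 1.283).

(0.779, 1.283)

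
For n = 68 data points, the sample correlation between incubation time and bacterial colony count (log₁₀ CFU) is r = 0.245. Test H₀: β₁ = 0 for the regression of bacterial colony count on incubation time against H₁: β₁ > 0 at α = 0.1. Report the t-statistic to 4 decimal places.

t = r·√(n − 2)/√(1 − r²) = 0.245·√66/√0.939975 = 2.0530.
df = n − 2 = 66.
One-sided p ≈ 0.0220, which is < 0.1, so reject H₀.
There is evidence of a linear association between incubation time and bacterial colony count.

t = 2.0530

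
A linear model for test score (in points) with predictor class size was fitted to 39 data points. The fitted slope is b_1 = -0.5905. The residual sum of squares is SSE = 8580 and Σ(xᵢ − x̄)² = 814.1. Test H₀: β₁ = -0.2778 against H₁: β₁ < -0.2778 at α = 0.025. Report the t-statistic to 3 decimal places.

t = -0.586

MSE = SSE/(n − 2) = 8580/37 = 231.892.
SE(b_1) = √(MSE/Sₓₓ) = √(231.892/814.1) = 0.533708.
t = (-0.5905 − (-0.2778)) / 0.533708 = -0.586.
df = n − 2 = 37.
One-sided p ≈ 0.2807, which is ≥ 0.025, so fail to reject H₀.
The data do not give significant evidence that the true slope on class size is below -0.2778 points per unit.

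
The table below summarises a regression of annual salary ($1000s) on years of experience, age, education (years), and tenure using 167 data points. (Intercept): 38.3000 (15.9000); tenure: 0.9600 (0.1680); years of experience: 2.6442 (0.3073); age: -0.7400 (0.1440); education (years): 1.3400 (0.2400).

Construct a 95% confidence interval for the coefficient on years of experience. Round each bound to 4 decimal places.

Read off: b = 2.6442, SE = 0.3073 for years of experience.
df = n − k − 1 = 167 − 4 − 1 = 162.
t* = t_{0.025, 162} = 1.974716.
Margin = t* × SE = 1.974716 × 0.3073 = 0.606830.
CI: 2.6442 ± 0.606830 → (2.0374, 3.2510).

(2.0374, 3.2510)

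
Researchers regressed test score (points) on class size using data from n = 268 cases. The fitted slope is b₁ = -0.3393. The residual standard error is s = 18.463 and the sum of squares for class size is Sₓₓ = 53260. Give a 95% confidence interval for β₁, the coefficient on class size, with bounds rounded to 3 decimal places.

SE(b₁) = s/√Sₓₓ = 18.463/√53260 = 0.0800022.
df = n − 2 = 266.
t* = t_{0.025, 266} = 1.968922.
Margin = t* × SE = 1.968922 × 0.0800022 = 0.15752.
CI: -0.3393 ± 0.15752 → (-0.497, -0.182).
With 95% confidence, each one-unit increase in class size is associated with a change of between -0.497 and -0.182 points in test score.

(-0.497, -0.182)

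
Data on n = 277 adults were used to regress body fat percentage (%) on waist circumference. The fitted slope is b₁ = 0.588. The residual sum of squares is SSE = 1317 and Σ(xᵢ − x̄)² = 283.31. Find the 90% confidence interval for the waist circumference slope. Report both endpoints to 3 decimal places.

(0.373, 0.803)

MSE = SSE/(n − 2) = 1317/275 = 4.78909.
SE(b₁) = √(MSE/Sₓₓ) = √(4.78909/283.31) = 0.130016.
df = n − 2 = 275.
t* = t_{0.05, 275} = 1.650413.
Margin = t* × SE = 1.650413 × 0.130016 = 0.21458.
CI: 0.588 ± 0.21458 → (0.373, 0.803).
With 90% confidence, each one-unit increase in waist circumference is associated with a change of between 0.373 and 0.803 % in body fat percentage.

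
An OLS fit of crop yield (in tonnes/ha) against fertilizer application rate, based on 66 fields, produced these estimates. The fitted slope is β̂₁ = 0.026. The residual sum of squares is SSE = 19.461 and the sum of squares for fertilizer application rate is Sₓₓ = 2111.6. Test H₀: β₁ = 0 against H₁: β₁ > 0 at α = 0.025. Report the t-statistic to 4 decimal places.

MSE = SSE/(n − 2) = 19.461/64 = 0.304078.
SE(β̂₁) = √(MSE/Sₓₓ) = √(0.304078/2111.6) = 0.0120002.
t = 0.026 / 0.0120002 = 2.1666.
df = n − 2 = 64.
One-sided p ≈ 0.0170, which is < 0.025, so reject H₀.
There is evidence that the true slope on fertilizer application rate is positive.

t = 2.1666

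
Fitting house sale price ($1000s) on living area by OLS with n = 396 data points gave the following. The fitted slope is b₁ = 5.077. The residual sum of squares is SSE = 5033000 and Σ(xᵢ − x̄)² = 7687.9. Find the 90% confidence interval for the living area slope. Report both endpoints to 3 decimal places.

(2.952, 7.202)

MSE = SSE/(n − 2) = 5033000/394 = 12774.1.
SE(b₁) = √(MSE/Sₓₓ) = √(12774.1/7687.9) = 1.28903.
df = n − 2 = 394.
t* = t_{0.05, 394} = 1.64873.
Margin = t* × SE = 1.64873 × 1.28903 = 2.12526.
CI: 5.077 ± 2.12526 → (2.952, 7.202).
With 90% confidence, each one-unit increase in living area is associated with a change of between 2.952 and 7.202 $1000s in house sale price.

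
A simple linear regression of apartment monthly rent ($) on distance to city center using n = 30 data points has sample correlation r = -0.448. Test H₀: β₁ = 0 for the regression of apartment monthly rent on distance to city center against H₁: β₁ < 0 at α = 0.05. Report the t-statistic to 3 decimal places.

t = r·√(n − 2)/√(1 − r²) = -0.448·√28/√0.799296 = -2.652.
df = n − 2 = 28.
One-sided p ≈ 0.0065, which is < 0.05, so reject H₀.
There is evidence of a linear association between distance to city center and apartment monthly rent.

t = -2.652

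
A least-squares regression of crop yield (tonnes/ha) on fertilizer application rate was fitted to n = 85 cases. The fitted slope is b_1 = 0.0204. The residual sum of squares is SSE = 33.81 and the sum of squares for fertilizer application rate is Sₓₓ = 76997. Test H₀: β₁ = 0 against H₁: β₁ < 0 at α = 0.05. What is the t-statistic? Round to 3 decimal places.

MSE = SSE/(n − 2) = 33.81/83 = 0.407349.
SE(b_1) = √(MSE/Sₓₓ) = √(0.407349/76997) = 0.0023001.
t = 0.0204 / 0.0023001 = 8.869.
df = n − 2 = 83.
One-sided p ≈ 1.0000, which is ≥ 0.05, so fail to reject H₀.
The data do not give significant evidence that the true slope on fertilizer application rate is negative.

t = 8.869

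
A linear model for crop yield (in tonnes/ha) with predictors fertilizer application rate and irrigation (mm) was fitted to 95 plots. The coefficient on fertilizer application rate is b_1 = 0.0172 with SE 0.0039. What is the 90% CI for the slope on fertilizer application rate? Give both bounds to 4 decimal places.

df = n − k − 1 = 95 − 2 − 1 = 92.
t* = t_{0.05, 92} = 1.661585.
Margin = t* × SE = 1.661585 × 0.0039 = 0.006480.
CI: 0.0172 ± 0.006480 → (0.0107, 0.0237).
With 90% confidence, each one-unit increase in fertilizer application rate is associated with a change of between 0.0107 and 0.0237 tonnes/ha in crop yield, holding the other predictors fixed.

(0.0107, 0.0237)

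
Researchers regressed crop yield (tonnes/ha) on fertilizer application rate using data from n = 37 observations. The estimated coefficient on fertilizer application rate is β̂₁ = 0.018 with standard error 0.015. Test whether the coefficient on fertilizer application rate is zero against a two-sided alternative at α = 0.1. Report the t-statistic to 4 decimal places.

t = 1.2000

H₀: β₁ = 0 vs H₁: β₁ ≠ 0.
t = (β̂₁ − β₁⁰)/SE = 0.018 / 0.015 = 1.2000.
df = n − 2 = 37 − 2 = 35.
Two-sided p ≈ 0.2382, which is ≥ 0.1, so fail to reject H₀.
The data do not give significant evidence of an association between fertilizer application rate and crop yield.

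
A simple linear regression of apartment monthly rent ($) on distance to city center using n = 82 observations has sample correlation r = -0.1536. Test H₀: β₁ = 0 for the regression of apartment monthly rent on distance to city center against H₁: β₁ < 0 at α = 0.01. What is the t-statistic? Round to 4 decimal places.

t = r·√(n − 2)/√(1 − r²) = -0.1536·√80/√0.976407 = -1.3903.
df = n − 2 = 80.
One-sided p ≈ 0.0841, which is ≥ 0.01, so fail to reject H₀.
The data do not give significant evidence of a linear association between distance to city center and apartment monthly rent.

t = -1.3903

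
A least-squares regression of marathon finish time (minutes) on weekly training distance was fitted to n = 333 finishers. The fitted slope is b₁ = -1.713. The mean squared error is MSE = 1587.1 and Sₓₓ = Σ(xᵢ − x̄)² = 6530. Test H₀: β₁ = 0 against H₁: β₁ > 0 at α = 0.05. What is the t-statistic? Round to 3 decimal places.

t = -3.475

SE(b₁) = √(MSE/Sₓₓ) = √(1587.1/6530) = 0.492998.
t = -1.713 / 0.492998 = -3.475.
df = n − 2 = 331.
One-sided p ≈ 0.9997, which is ≥ 0.05, so fail to reject H₀.
The data do not give significant evidence that the true slope on weekly training distance is positive.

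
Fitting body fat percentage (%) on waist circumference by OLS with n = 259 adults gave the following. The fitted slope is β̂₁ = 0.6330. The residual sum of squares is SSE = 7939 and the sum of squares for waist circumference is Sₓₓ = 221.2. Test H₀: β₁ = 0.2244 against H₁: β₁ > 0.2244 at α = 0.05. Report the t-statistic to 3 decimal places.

t = 1.093

MSE = SSE/(n − 2) = 7939/257 = 30.8911.
SE(β̂₁) = √(MSE/Sₓₓ) = √(30.8911/221.2) = 0.373701.
t = (0.6330 − 0.2244) / 0.373701 = 1.093.
df = n − 2 = 257.
One-sided p ≈ 0.1376, which is ≥ 0.05, so fail to reject H₀.
The data do not give significant evidence that the true slope on waist circumference exceeds 0.2244 % per unit.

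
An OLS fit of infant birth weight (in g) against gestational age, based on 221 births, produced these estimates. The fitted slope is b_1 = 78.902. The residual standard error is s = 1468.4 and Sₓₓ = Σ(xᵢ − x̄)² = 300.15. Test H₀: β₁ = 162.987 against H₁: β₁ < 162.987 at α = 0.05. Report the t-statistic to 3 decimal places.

t = -0.992

SE(b_1) = s/√Sₓₓ = 1468.4/√300.15 = 84.7569.
t = (78.902 − 162.987) / 84.7569 = -0.992.
df = n − 2 = 219.
One-sided p ≈ 0.1611, which is ≥ 0.05, so fail to reject H₀.
The data do not give significant evidence that the true slope on gestational age is below 162.987 g per unit.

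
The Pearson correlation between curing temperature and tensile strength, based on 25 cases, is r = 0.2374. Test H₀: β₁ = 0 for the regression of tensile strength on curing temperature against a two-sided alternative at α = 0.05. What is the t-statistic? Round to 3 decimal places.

t = 1.172

t = r·√(n − 2)/√(1 − r²) = 0.2374·√23/√0.943641 = 1.172.
df = n − 2 = 23.
Two-sided p ≈ 0.2532, which is ≥ 0.05, so fail to reject H₀.
The data do not give significant evidence of a linear association between curing temperature and tensile strength.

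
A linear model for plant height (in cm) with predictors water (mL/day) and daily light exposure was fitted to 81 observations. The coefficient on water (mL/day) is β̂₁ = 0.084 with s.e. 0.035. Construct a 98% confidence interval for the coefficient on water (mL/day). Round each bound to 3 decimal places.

(0.001, 0.167)

df = n − k − 1 = 81 − 2 − 1 = 78.
t* = t_{0.01, 78} = 2.375111.
Margin = t* × SE = 2.375111 × 0.035 = 0.08313.
CI: 0.084 ± 0.08313 → (0.001, 0.167).
With 98% confidence, each one-unit increase in water (mL/day) is associated with a change of between 0.001 and 0.167 cm in plant height, holding the other predictors fixed.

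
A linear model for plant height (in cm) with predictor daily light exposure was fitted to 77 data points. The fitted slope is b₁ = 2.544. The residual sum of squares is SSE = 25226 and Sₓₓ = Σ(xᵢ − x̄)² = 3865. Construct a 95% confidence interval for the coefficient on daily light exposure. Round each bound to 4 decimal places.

(1.9563, 3.1317)

MSE = SSE/(n − 2) = 25226/75 = 336.347.
SE(b₁) = √(MSE/Sₓₓ) = √(336.347/3865) = 0.294998.
df = n − 2 = 75.
t* = t_{0.025, 75} = 1.992102.
Margin = t* × SE = 1.992102 × 0.294998 = 0.587666.
CI: 2.544 ± 0.587666 → (1.9563, 3.1317).
With 95% confidence, each one-unit increase in daily light exposure is associated with a change of between 1.9563 and 3.1317 cm in plant height.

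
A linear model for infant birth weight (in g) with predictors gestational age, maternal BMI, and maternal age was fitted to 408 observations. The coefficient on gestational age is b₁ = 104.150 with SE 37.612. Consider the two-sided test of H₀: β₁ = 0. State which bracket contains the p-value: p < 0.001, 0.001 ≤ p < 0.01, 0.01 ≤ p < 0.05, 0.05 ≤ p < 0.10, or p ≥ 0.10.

0.001 ≤ p < 0.01

t = 104.150 / 37.612 = 2.769.
df = n − k − 1 = 408 − 3 − 1 = 404.
Two-sided p = 2·P(T_{404} > |t|) ≈ 0.0059.
So 0.001 ≤ p < 0.01.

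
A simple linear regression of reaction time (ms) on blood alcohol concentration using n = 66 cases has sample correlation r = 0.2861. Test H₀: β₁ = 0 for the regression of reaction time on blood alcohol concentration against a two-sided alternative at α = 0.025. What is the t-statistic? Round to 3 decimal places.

t = 2.389

t = r·√(n − 2)/√(1 − r²) = 0.2861·√64/√0.918147 = 2.389.
df = n − 2 = 64.
Two-sided p ≈ 0.0199, which is < 0.025, so reject H₀.
There is evidence of a linear association between blood alcohol concentration and reaction time.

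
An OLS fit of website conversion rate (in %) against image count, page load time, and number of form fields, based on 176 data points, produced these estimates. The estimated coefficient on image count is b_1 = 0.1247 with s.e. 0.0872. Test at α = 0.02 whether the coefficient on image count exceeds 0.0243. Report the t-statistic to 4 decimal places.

t = 1.1514

H₀: β₁ = 0.0243 vs H₁: β₁ > 0.0243.
t = (b_1 − β₁⁰)/SE = (0.1247 − 0.0243) / 0.0872 = 1.1514.
df = n − k − 1 = 176 − 3 − 1 = 172.
One-sided p ≈ 0.1256, which is ≥ 0.02, so fail to reject H₀.
The data do not give significant evidence that the true slope on image count exceeds 0.0243 % per unit, holding the other predictors fixed.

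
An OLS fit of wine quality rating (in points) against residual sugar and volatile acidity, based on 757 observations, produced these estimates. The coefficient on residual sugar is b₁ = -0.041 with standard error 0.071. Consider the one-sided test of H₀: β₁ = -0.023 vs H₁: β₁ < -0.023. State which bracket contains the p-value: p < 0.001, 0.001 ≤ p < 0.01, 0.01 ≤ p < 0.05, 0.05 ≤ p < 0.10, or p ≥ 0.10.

p ≥ 0.10

t = (-0.041 − (-0.023)) / 0.071 = -0.254.
df = n − k − 1 = 757 − 2 − 1 = 754.
One-sided p = P(T_{754} < t) ≈ 0.4000.
So p ≥ 0.10.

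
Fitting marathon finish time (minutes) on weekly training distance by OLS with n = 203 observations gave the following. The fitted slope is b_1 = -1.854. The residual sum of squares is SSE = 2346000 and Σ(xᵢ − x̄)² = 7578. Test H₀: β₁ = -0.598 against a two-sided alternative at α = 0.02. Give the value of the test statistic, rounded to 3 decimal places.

t = -1.012

MSE = SSE/(n − 2) = 2346000/201 = 11671.6.
SE(b_1) = √(MSE/Sₓₓ) = √(11671.6/7578) = 1.24105.
t = (-1.854 − (-0.598)) / 1.24105 = -1.012.
df = n − 2 = 201.
Two-sided p ≈ 0.3127, which is ≥ 0.02, so fail to reject H₀.
The data are consistent with a true slope of -0.598 minutes per unit of weekly training distance.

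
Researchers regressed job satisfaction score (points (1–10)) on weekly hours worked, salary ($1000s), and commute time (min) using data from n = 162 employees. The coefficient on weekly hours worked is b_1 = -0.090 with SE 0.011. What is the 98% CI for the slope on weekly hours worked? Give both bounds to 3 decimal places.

df = n − k − 1 = 162 − 3 − 1 = 158.
t* = t_{0.01, 158} = 2.35018.
Margin = t* × SE = 2.35018 × 0.011 = 0.02585.
CI: -0.090 ± 0.02585 → (-0.116, -0.064).
With 98% confidence, each one-unit increase in weekly hours worked is associated with a change of between -0.116 and -0.064 points (1–10) in job satisfaction score, holding the other predictors fixed.

(-0.116, -0.064)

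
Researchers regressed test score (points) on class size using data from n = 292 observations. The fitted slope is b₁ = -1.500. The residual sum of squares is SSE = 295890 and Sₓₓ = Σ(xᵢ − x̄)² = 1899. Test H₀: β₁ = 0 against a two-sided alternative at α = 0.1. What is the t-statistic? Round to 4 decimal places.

t = -2.0464

MSE = SSE/(n − 2) = 295890/290 = 1020.31.
SE(b₁) = √(MSE/Sₓₓ) = √(1020.31/1899) = 0.732999.
t = -1.500 / 0.732999 = -2.0464.
df = n − 2 = 290.
Two-sided p ≈ 0.0416, which is < 0.1, so reject H₀.
There is evidence that class size is associated with test score.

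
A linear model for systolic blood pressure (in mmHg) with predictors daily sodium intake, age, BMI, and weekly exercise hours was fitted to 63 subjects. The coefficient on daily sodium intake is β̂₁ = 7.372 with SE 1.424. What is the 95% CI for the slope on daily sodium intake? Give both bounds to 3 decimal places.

(4.522, 10.222)

df = n − k − 1 = 63 − 4 − 1 = 58.
t* = t_{0.025, 58} = 2.001717.
Margin = t* × SE = 2.001717 × 1.424 = 2.85045.
CI: 7.372 ± 2.85045 → (4.522, 10.222).
With 95% confidence, each one-unit increase in daily sodium intake is associated with a change of between 4.522 and 10.222 mmHg in systolic blood pressure, holding the other predictors fixed.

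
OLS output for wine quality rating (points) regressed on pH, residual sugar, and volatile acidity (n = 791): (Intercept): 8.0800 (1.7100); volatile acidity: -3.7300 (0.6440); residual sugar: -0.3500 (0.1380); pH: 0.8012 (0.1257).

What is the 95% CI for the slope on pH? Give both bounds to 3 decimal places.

Read off: b = 0.8012, SE = 0.1257 for pH.
df = n − k − 1 = 791 − 3 − 1 = 787.
t* = t_{0.025, 787} = 1.962983.
Margin = t* × SE = 1.962983 × 0.1257 = 0.24675.
CI: 0.8012 ± 0.24675 → (0.554, 1.048).

(0.554, 1.048)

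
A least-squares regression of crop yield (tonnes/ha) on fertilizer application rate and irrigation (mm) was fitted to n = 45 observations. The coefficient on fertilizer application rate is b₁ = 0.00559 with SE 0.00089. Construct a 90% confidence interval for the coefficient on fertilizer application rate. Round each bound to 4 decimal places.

(0.0041, 0.0071)

df = n − k − 1 = 45 − 2 − 1 = 42.
t* = t_{0.05, 42} = 1.681952.
Margin = t* × SE = 1.681952 × 0.00089 = 0.001497.
CI: 0.00559 ± 0.001497 → (0.0041, 0.0071).
With 90% confidence, each one-unit increase in fertilizer application rate is associated with a change of between 0.0041 and 0.0071 tonnes/ha in crop yield, holding the other predictors fixed.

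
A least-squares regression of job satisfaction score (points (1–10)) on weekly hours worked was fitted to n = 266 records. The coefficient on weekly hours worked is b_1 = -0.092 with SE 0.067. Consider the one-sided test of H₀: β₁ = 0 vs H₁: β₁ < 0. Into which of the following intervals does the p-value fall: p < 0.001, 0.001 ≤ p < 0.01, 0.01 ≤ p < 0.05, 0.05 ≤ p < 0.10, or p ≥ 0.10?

t = -0.092 / 0.067 = -1.373.
df = n − 2 = 266 − 2 = 264.
One-sided p = P(T_{264} < t) ≈ 0.0854.
So 0.05 ≤ p < 0.10.

0.05 ≤ p < 0.10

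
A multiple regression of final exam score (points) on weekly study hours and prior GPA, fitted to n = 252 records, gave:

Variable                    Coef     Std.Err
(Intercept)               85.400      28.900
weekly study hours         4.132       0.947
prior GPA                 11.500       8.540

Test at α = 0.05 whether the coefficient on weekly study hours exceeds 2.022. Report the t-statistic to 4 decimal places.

Read off: b = 4.132, SE = 0.947 for weekly study hours.
H₀: β₁ = 2.022 vs H₁: β₁ > 2.022.
t = (4.132 − 2.022) / 0.947 = 2.2281.
df = n − k − 1 = 252 − 2 − 1 = 249.
One-sided p ≈ 0.0134, which is < 0.05, so reject H₀.
There is evidence that the true slope on weekly study hours exceeds 2.022 points per unit, holding the other predictors fixed.

t = 2.2281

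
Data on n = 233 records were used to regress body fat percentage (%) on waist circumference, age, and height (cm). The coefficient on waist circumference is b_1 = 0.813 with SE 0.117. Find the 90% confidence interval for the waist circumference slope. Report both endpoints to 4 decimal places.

(0.6198, 1.0062)

df = n − k − 1 = 233 − 3 − 1 = 229.
t* = t_{0.05, 229} = 1.651535.
Margin = t* × SE = 1.651535 × 0.117 = 0.193230.
CI: 0.813 ± 0.193230 → (0.6198, 1.0062).
With 90% confidence, each one-unit increase in waist circumference is associated with a change of between 0.6198 and 1.0062 % in body fat percentage, holding the other predictors fixed.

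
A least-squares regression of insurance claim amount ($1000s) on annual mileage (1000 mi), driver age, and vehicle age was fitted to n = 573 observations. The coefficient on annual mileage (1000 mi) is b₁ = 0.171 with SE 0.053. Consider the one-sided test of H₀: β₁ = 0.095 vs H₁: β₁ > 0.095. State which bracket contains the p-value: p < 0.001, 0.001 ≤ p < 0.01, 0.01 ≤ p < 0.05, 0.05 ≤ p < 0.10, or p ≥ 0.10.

0.05 ≤ p < 0.10

t = (0.171 − 0.095) / 0.053 = 1.434.
df = n − k − 1 = 573 − 3 − 1 = 569.
One-sided p = P(T_{569} > t) ≈ 0.0761.
So 0.05 ≤ p < 0.10.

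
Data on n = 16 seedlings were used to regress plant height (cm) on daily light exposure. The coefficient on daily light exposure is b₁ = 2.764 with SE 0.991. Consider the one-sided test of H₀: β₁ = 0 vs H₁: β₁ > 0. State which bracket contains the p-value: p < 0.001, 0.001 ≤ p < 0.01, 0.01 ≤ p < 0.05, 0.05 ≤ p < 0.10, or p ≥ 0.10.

t = 2.764 / 0.991 = 2.789.
df = n − 2 = 16 − 2 = 14.
One-sided p = P(T_{14} > t) ≈ 0.0072.
So 0.001 ≤ p < 0.01.

0.001 ≤ p < 0.01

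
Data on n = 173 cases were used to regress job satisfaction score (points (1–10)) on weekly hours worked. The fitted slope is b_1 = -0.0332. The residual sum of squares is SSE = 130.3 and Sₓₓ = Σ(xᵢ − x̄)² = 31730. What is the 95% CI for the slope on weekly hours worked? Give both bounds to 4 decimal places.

MSE = SSE/(n − 2) = 130.3/171 = 0.761988.
SE(b_1) = √(MSE/Sₓₓ) = √(0.761988/31730) = 0.00490049.
df = n − 2 = 171.
t* = t_{0.025, 171} = 1.973934.
Margin = t* × SE = 1.973934 × 0.00490049 = 0.009673.
CI: -0.0332 ± 0.009673 → (-0.0429, -0.0235).
With 95% confidence, each one-unit increase in weekly hours worked is associated with a change of between -0.0429 and -0.0235 points (1–10) in job satisfaction score.

(-0.0429, -0.0235)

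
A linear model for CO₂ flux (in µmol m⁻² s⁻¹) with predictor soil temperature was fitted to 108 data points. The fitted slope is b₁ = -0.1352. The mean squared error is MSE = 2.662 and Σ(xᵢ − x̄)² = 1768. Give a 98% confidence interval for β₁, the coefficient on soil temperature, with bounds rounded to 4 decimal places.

(-0.2269, -0.0435)

SE(b₁) = √(MSE/Sₓₓ) = √(2.662/1768) = 0.0388028.
df = n − 2 = 106.
t* = t_{0.01, 106} = 2.362043.
Margin = t* × SE = 2.362043 × 0.0388028 = 0.091654.
CI: -0.1352 ± 0.091654 → (-0.2269, -0.0435).
With 98% confidence, each one-unit increase in soil temperature is associated with a change of between -0.2269 and -0.0435 µmol m⁻² s⁻¹ in CO₂ flux.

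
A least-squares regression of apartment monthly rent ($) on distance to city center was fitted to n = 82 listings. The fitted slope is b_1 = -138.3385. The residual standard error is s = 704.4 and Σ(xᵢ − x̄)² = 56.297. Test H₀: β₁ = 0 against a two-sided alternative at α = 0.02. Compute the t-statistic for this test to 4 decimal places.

SE(b_1) = s/√Sₓₓ = 704.4/√56.297 = 93.8808.
t = -138.3385 / 93.8808 = -1.4736.
df = n − 2 = 80.
Two-sided p ≈ 0.1445, which is ≥ 0.02, so fail to reject H₀.
The data do not give significant evidence of an association between distance to city center and apartment monthly rent.

t = -1.4736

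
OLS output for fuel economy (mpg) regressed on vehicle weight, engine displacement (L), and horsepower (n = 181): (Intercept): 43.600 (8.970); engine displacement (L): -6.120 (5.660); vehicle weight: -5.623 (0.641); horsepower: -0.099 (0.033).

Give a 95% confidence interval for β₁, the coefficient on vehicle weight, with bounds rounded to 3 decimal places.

Read off: b = -5.623, SE = 0.641 for vehicle weight.
df = n − k − 1 = 181 − 3 − 1 = 177.
t* = t_{0.025, 177} = 1.973457.
Margin = t* × SE = 1.973457 × 0.641 = 1.26499.
CI: -5.623 ± 1.26499 → (-6.888, -4.358).

(-6.888, -4.358)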